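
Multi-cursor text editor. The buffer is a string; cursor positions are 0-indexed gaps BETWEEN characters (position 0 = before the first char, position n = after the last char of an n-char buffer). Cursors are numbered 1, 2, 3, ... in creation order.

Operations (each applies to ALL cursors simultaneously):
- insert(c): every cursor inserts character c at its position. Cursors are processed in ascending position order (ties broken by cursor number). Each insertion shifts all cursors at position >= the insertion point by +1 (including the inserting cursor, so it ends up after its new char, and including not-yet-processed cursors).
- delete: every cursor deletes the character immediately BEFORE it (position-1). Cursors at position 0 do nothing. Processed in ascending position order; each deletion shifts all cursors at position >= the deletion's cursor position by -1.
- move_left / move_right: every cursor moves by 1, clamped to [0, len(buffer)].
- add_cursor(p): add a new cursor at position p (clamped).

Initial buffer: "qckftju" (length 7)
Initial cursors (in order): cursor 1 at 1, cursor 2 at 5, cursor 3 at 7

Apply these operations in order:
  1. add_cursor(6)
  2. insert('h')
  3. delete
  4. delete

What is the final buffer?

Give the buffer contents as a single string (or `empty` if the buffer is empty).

After op 1 (add_cursor(6)): buffer="qckftju" (len 7), cursors c1@1 c2@5 c4@6 c3@7, authorship .......
After op 2 (insert('h')): buffer="qhckfthjhuh" (len 11), cursors c1@2 c2@7 c4@9 c3@11, authorship .1....2.4.3
After op 3 (delete): buffer="qckftju" (len 7), cursors c1@1 c2@5 c4@6 c3@7, authorship .......
After op 4 (delete): buffer="ckf" (len 3), cursors c1@0 c2@3 c3@3 c4@3, authorship ...

Answer: ckf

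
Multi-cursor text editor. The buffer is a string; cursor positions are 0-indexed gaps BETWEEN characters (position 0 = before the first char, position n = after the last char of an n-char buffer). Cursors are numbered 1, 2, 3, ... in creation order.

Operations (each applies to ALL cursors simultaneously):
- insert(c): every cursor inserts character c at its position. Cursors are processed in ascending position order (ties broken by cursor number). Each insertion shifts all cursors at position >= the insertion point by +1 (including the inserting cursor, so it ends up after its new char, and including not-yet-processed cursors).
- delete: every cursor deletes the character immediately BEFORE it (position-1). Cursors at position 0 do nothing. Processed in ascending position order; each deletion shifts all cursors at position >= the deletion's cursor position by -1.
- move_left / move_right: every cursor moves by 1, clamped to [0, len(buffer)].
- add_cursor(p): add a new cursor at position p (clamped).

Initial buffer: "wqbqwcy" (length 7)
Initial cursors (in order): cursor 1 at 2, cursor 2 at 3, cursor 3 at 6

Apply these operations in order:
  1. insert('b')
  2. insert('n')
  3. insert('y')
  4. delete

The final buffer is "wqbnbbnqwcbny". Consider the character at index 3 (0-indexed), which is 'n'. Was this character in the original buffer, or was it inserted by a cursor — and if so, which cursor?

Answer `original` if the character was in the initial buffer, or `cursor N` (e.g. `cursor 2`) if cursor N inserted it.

Answer: cursor 1

Derivation:
After op 1 (insert('b')): buffer="wqbbbqwcby" (len 10), cursors c1@3 c2@5 c3@9, authorship ..1.2...3.
After op 2 (insert('n')): buffer="wqbnbbnqwcbny" (len 13), cursors c1@4 c2@7 c3@12, authorship ..11.22...33.
After op 3 (insert('y')): buffer="wqbnybbnyqwcbnyy" (len 16), cursors c1@5 c2@9 c3@15, authorship ..111.222...333.
After op 4 (delete): buffer="wqbnbbnqwcbny" (len 13), cursors c1@4 c2@7 c3@12, authorship ..11.22...33.
Authorship (.=original, N=cursor N): . . 1 1 . 2 2 . . . 3 3 .
Index 3: author = 1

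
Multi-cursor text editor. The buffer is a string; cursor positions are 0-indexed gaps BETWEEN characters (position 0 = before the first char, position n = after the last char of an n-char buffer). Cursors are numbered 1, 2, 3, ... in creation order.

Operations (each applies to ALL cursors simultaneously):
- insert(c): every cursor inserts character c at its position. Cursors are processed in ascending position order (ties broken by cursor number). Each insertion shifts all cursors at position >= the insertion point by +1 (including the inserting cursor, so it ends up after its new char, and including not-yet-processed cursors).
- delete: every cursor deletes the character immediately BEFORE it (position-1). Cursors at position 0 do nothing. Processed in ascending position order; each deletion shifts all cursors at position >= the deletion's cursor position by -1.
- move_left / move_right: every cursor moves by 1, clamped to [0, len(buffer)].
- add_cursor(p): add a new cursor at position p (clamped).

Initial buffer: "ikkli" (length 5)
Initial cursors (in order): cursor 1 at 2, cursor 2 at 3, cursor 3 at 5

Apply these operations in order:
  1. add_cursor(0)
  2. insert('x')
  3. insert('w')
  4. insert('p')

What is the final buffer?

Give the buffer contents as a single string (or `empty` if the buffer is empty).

After op 1 (add_cursor(0)): buffer="ikkli" (len 5), cursors c4@0 c1@2 c2@3 c3@5, authorship .....
After op 2 (insert('x')): buffer="xikxkxlix" (len 9), cursors c4@1 c1@4 c2@6 c3@9, authorship 4..1.2..3
After op 3 (insert('w')): buffer="xwikxwkxwlixw" (len 13), cursors c4@2 c1@6 c2@9 c3@13, authorship 44..11.22..33
After op 4 (insert('p')): buffer="xwpikxwpkxwplixwp" (len 17), cursors c4@3 c1@8 c2@12 c3@17, authorship 444..111.222..333

Answer: xwpikxwpkxwplixwp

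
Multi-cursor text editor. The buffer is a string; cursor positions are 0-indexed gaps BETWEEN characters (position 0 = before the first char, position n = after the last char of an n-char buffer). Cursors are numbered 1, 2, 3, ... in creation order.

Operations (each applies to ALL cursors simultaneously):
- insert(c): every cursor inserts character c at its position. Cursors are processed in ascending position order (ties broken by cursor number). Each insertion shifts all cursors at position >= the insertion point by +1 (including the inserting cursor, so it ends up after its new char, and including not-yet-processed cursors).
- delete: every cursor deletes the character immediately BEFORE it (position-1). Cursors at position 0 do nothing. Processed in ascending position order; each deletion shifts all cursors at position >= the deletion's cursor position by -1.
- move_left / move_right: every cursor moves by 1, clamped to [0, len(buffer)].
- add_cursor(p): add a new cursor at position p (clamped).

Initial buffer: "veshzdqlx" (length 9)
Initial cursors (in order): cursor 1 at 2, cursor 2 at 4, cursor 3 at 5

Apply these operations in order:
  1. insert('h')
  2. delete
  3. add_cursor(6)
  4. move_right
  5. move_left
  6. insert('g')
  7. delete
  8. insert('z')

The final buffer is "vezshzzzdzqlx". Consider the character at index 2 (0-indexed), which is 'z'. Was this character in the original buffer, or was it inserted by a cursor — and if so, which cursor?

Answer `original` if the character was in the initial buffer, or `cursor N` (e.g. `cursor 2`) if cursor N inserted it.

Answer: cursor 1

Derivation:
After op 1 (insert('h')): buffer="vehshhzhdqlx" (len 12), cursors c1@3 c2@6 c3@8, authorship ..1..2.3....
After op 2 (delete): buffer="veshzdqlx" (len 9), cursors c1@2 c2@4 c3@5, authorship .........
After op 3 (add_cursor(6)): buffer="veshzdqlx" (len 9), cursors c1@2 c2@4 c3@5 c4@6, authorship .........
After op 4 (move_right): buffer="veshzdqlx" (len 9), cursors c1@3 c2@5 c3@6 c4@7, authorship .........
After op 5 (move_left): buffer="veshzdqlx" (len 9), cursors c1@2 c2@4 c3@5 c4@6, authorship .........
After op 6 (insert('g')): buffer="vegshgzgdgqlx" (len 13), cursors c1@3 c2@6 c3@8 c4@10, authorship ..1..2.3.4...
After op 7 (delete): buffer="veshzdqlx" (len 9), cursors c1@2 c2@4 c3@5 c4@6, authorship .........
After op 8 (insert('z')): buffer="vezshzzzdzqlx" (len 13), cursors c1@3 c2@6 c3@8 c4@10, authorship ..1..2.3.4...
Authorship (.=original, N=cursor N): . . 1 . . 2 . 3 . 4 . . .
Index 2: author = 1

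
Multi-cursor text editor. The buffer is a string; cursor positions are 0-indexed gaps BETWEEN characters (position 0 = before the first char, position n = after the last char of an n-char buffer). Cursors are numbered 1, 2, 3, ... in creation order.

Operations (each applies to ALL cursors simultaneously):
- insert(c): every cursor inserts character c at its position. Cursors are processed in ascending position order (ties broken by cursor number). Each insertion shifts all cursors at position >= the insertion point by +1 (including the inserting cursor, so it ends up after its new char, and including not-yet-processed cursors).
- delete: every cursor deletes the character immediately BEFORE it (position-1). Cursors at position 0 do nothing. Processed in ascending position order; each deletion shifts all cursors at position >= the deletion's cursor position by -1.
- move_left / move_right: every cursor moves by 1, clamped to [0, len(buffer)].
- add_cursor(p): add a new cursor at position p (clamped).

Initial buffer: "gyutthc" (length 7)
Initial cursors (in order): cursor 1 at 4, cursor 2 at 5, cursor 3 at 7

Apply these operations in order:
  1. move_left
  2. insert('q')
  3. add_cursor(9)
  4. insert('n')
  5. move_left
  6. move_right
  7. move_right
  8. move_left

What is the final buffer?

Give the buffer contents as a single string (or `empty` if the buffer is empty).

After op 1 (move_left): buffer="gyutthc" (len 7), cursors c1@3 c2@4 c3@6, authorship .......
After op 2 (insert('q')): buffer="gyuqtqthqc" (len 10), cursors c1@4 c2@6 c3@9, authorship ...1.2..3.
After op 3 (add_cursor(9)): buffer="gyuqtqthqc" (len 10), cursors c1@4 c2@6 c3@9 c4@9, authorship ...1.2..3.
After op 4 (insert('n')): buffer="gyuqntqnthqnnc" (len 14), cursors c1@5 c2@8 c3@13 c4@13, authorship ...11.22..334.
After op 5 (move_left): buffer="gyuqntqnthqnnc" (len 14), cursors c1@4 c2@7 c3@12 c4@12, authorship ...11.22..334.
After op 6 (move_right): buffer="gyuqntqnthqnnc" (len 14), cursors c1@5 c2@8 c3@13 c4@13, authorship ...11.22..334.
After op 7 (move_right): buffer="gyuqntqnthqnnc" (len 14), cursors c1@6 c2@9 c3@14 c4@14, authorship ...11.22..334.
After op 8 (move_left): buffer="gyuqntqnthqnnc" (len 14), cursors c1@5 c2@8 c3@13 c4@13, authorship ...11.22..334.

Answer: gyuqntqnthqnnc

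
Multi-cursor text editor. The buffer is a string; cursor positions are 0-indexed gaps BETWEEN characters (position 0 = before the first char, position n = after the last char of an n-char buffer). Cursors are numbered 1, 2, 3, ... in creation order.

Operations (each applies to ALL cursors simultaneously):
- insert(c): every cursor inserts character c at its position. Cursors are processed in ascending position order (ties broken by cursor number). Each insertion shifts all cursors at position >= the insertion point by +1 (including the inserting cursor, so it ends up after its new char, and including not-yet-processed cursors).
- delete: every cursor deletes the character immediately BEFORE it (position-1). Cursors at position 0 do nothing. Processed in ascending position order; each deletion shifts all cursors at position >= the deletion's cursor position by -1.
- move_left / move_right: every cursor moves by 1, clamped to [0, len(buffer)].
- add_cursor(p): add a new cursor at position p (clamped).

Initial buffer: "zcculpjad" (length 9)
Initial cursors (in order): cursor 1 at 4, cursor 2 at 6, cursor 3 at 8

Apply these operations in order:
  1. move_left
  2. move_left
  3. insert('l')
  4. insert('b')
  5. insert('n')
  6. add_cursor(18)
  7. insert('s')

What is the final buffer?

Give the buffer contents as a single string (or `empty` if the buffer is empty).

After op 1 (move_left): buffer="zcculpjad" (len 9), cursors c1@3 c2@5 c3@7, authorship .........
After op 2 (move_left): buffer="zcculpjad" (len 9), cursors c1@2 c2@4 c3@6, authorship .........
After op 3 (insert('l')): buffer="zclcullpljad" (len 12), cursors c1@3 c2@6 c3@9, authorship ..1..2..3...
After op 4 (insert('b')): buffer="zclbculblplbjad" (len 15), cursors c1@4 c2@8 c3@12, authorship ..11..22..33...
After op 5 (insert('n')): buffer="zclbnculbnlplbnjad" (len 18), cursors c1@5 c2@10 c3@15, authorship ..111..222..333...
After op 6 (add_cursor(18)): buffer="zclbnculbnlplbnjad" (len 18), cursors c1@5 c2@10 c3@15 c4@18, authorship ..111..222..333...
After op 7 (insert('s')): buffer="zclbnsculbnslplbnsjads" (len 22), cursors c1@6 c2@12 c3@18 c4@22, authorship ..1111..2222..3333...4

Answer: zclbnsculbnslplbnsjads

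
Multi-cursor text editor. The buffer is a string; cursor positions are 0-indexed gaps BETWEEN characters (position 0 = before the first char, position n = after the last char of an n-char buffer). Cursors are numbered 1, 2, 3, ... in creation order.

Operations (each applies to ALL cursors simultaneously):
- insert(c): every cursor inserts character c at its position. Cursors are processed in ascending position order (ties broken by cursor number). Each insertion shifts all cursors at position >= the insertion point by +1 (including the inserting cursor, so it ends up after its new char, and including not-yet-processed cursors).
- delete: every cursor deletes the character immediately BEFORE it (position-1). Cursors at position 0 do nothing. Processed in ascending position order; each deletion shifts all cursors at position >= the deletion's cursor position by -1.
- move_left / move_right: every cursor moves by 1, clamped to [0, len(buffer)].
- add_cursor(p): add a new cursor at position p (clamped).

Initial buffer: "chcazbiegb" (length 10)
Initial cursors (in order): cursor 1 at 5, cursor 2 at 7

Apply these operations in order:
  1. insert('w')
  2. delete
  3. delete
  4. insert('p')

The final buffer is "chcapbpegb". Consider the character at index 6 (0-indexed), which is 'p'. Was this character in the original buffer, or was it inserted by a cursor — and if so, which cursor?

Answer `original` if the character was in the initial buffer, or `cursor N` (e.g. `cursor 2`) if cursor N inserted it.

After op 1 (insert('w')): buffer="chcazwbiwegb" (len 12), cursors c1@6 c2@9, authorship .....1..2...
After op 2 (delete): buffer="chcazbiegb" (len 10), cursors c1@5 c2@7, authorship ..........
After op 3 (delete): buffer="chcabegb" (len 8), cursors c1@4 c2@5, authorship ........
After op 4 (insert('p')): buffer="chcapbpegb" (len 10), cursors c1@5 c2@7, authorship ....1.2...
Authorship (.=original, N=cursor N): . . . . 1 . 2 . . .
Index 6: author = 2

Answer: cursor 2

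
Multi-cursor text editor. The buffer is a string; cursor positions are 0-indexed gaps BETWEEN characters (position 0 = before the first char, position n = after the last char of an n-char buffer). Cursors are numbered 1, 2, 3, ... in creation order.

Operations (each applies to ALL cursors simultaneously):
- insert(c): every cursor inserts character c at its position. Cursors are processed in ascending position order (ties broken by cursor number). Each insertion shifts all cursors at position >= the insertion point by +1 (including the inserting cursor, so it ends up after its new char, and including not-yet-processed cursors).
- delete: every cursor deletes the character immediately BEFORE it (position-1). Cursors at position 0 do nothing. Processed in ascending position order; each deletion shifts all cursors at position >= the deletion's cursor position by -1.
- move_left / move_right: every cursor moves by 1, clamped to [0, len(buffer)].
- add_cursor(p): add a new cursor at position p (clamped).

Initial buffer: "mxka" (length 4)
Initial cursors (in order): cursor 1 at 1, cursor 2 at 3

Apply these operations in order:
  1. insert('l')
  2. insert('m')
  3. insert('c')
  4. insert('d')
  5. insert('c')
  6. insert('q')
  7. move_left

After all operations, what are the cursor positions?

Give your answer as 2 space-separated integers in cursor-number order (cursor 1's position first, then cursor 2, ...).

After op 1 (insert('l')): buffer="mlxkla" (len 6), cursors c1@2 c2@5, authorship .1..2.
After op 2 (insert('m')): buffer="mlmxklma" (len 8), cursors c1@3 c2@7, authorship .11..22.
After op 3 (insert('c')): buffer="mlmcxklmca" (len 10), cursors c1@4 c2@9, authorship .111..222.
After op 4 (insert('d')): buffer="mlmcdxklmcda" (len 12), cursors c1@5 c2@11, authorship .1111..2222.
After op 5 (insert('c')): buffer="mlmcdcxklmcdca" (len 14), cursors c1@6 c2@13, authorship .11111..22222.
After op 6 (insert('q')): buffer="mlmcdcqxklmcdcqa" (len 16), cursors c1@7 c2@15, authorship .111111..222222.
After op 7 (move_left): buffer="mlmcdcqxklmcdcqa" (len 16), cursors c1@6 c2@14, authorship .111111..222222.

Answer: 6 14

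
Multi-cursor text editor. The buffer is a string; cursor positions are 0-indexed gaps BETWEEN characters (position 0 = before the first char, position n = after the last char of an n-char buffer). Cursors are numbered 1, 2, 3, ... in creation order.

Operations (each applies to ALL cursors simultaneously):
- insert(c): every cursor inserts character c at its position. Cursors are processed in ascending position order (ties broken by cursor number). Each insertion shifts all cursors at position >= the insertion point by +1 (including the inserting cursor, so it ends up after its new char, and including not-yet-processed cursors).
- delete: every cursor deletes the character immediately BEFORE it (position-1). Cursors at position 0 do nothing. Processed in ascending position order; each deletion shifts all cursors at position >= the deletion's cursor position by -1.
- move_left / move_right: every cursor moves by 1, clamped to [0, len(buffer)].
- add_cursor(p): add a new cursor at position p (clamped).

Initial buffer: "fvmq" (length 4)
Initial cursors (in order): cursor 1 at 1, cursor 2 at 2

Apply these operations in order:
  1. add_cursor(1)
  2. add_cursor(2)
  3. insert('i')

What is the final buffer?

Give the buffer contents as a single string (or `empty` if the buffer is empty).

Answer: fiiviimq

Derivation:
After op 1 (add_cursor(1)): buffer="fvmq" (len 4), cursors c1@1 c3@1 c2@2, authorship ....
After op 2 (add_cursor(2)): buffer="fvmq" (len 4), cursors c1@1 c3@1 c2@2 c4@2, authorship ....
After op 3 (insert('i')): buffer="fiiviimq" (len 8), cursors c1@3 c3@3 c2@6 c4@6, authorship .13.24..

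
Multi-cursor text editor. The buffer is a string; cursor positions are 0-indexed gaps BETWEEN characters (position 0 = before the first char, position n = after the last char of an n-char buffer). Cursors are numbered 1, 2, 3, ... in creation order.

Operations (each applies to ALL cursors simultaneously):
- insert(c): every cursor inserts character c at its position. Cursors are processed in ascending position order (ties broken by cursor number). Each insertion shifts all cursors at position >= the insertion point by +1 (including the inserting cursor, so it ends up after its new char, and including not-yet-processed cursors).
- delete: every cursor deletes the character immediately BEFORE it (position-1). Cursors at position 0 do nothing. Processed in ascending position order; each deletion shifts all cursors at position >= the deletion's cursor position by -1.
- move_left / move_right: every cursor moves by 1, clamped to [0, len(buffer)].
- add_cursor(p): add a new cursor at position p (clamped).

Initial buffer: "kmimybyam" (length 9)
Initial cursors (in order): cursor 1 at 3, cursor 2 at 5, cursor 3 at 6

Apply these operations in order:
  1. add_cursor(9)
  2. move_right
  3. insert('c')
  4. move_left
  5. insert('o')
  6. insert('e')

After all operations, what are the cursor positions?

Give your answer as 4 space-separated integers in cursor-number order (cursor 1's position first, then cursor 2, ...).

After op 1 (add_cursor(9)): buffer="kmimybyam" (len 9), cursors c1@3 c2@5 c3@6 c4@9, authorship .........
After op 2 (move_right): buffer="kmimybyam" (len 9), cursors c1@4 c2@6 c3@7 c4@9, authorship .........
After op 3 (insert('c')): buffer="kmimcybcycamc" (len 13), cursors c1@5 c2@8 c3@10 c4@13, authorship ....1..2.3..4
After op 4 (move_left): buffer="kmimcybcycamc" (len 13), cursors c1@4 c2@7 c3@9 c4@12, authorship ....1..2.3..4
After op 5 (insert('o')): buffer="kmimocybocyocamoc" (len 17), cursors c1@5 c2@9 c3@12 c4@16, authorship ....11..22.33..44
After op 6 (insert('e')): buffer="kmimoecyboecyoecamoec" (len 21), cursors c1@6 c2@11 c3@15 c4@20, authorship ....111..222.333..444

Answer: 6 11 15 20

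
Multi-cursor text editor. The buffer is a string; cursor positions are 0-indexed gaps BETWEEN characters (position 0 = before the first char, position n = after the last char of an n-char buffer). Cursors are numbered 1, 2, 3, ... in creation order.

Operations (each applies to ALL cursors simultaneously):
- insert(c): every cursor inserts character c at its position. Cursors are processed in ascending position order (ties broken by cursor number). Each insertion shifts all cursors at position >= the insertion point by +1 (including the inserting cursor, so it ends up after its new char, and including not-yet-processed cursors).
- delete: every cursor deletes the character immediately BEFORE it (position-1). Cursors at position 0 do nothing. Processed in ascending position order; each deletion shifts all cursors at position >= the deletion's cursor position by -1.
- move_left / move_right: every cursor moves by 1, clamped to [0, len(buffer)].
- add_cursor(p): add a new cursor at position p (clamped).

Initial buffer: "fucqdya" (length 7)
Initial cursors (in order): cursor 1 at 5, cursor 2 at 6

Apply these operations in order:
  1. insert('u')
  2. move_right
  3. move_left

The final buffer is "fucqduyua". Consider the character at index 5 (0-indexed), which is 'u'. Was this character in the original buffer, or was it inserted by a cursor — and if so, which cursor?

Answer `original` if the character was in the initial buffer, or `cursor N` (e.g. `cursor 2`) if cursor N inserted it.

After op 1 (insert('u')): buffer="fucqduyua" (len 9), cursors c1@6 c2@8, authorship .....1.2.
After op 2 (move_right): buffer="fucqduyua" (len 9), cursors c1@7 c2@9, authorship .....1.2.
After op 3 (move_left): buffer="fucqduyua" (len 9), cursors c1@6 c2@8, authorship .....1.2.
Authorship (.=original, N=cursor N): . . . . . 1 . 2 .
Index 5: author = 1

Answer: cursor 1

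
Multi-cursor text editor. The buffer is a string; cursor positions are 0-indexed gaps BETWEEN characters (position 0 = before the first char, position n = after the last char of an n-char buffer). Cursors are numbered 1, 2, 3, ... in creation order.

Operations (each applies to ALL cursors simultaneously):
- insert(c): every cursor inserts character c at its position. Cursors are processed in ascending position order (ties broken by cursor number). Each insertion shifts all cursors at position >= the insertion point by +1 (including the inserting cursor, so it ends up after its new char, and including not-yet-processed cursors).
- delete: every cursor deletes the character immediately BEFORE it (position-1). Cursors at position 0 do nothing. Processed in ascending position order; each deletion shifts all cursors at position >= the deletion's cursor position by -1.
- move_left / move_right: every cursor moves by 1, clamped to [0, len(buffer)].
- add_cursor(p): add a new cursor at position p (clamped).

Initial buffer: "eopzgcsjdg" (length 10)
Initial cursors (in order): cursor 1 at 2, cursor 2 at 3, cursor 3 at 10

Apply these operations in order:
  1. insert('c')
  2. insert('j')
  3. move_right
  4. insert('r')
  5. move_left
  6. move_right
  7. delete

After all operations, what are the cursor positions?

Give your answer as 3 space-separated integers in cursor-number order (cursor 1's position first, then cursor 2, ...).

After op 1 (insert('c')): buffer="eocpczgcsjdgc" (len 13), cursors c1@3 c2@5 c3@13, authorship ..1.2.......3
After op 2 (insert('j')): buffer="eocjpcjzgcsjdgcj" (len 16), cursors c1@4 c2@7 c3@16, authorship ..11.22.......33
After op 3 (move_right): buffer="eocjpcjzgcsjdgcj" (len 16), cursors c1@5 c2@8 c3@16, authorship ..11.22.......33
After op 4 (insert('r')): buffer="eocjprcjzrgcsjdgcjr" (len 19), cursors c1@6 c2@10 c3@19, authorship ..11.122.2......333
After op 5 (move_left): buffer="eocjprcjzrgcsjdgcjr" (len 19), cursors c1@5 c2@9 c3@18, authorship ..11.122.2......333
After op 6 (move_right): buffer="eocjprcjzrgcsjdgcjr" (len 19), cursors c1@6 c2@10 c3@19, authorship ..11.122.2......333
After op 7 (delete): buffer="eocjpcjzgcsjdgcj" (len 16), cursors c1@5 c2@8 c3@16, authorship ..11.22.......33

Answer: 5 8 16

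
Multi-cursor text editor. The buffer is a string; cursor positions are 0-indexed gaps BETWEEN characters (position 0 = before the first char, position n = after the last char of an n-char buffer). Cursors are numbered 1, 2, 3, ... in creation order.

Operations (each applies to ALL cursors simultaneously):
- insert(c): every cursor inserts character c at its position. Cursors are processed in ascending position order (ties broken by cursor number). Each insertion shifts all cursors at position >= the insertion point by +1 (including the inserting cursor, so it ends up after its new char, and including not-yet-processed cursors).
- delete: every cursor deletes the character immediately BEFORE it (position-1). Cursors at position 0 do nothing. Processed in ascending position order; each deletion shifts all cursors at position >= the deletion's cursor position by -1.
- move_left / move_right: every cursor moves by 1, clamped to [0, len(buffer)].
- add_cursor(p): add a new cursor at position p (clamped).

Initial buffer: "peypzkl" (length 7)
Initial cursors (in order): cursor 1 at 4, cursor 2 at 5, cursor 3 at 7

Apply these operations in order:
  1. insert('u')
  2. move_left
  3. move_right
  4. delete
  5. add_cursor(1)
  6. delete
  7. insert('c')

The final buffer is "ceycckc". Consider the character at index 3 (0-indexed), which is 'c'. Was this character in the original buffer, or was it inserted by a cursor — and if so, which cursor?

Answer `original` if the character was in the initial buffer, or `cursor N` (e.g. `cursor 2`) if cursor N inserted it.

After op 1 (insert('u')): buffer="peypuzuklu" (len 10), cursors c1@5 c2@7 c3@10, authorship ....1.2..3
After op 2 (move_left): buffer="peypuzuklu" (len 10), cursors c1@4 c2@6 c3@9, authorship ....1.2..3
After op 3 (move_right): buffer="peypuzuklu" (len 10), cursors c1@5 c2@7 c3@10, authorship ....1.2..3
After op 4 (delete): buffer="peypzkl" (len 7), cursors c1@4 c2@5 c3@7, authorship .......
After op 5 (add_cursor(1)): buffer="peypzkl" (len 7), cursors c4@1 c1@4 c2@5 c3@7, authorship .......
After op 6 (delete): buffer="eyk" (len 3), cursors c4@0 c1@2 c2@2 c3@3, authorship ...
After op 7 (insert('c')): buffer="ceycckc" (len 7), cursors c4@1 c1@5 c2@5 c3@7, authorship 4..12.3
Authorship (.=original, N=cursor N): 4 . . 1 2 . 3
Index 3: author = 1

Answer: cursor 1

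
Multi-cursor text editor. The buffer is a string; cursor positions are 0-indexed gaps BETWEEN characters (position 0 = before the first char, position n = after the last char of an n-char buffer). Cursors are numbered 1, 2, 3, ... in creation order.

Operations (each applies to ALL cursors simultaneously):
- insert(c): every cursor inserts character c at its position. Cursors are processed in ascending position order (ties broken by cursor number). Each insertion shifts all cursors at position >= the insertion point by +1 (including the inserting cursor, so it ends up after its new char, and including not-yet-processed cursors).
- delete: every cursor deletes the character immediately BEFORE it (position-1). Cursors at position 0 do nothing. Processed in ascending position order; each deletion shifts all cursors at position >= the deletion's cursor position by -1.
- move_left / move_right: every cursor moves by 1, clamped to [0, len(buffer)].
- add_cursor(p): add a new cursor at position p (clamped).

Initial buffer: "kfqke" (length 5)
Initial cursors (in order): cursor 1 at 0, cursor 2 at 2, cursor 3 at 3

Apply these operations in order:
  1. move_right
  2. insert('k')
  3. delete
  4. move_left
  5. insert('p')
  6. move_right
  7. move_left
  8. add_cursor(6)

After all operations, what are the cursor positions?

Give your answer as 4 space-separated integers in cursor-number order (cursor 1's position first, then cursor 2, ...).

Answer: 1 4 6 6

Derivation:
After op 1 (move_right): buffer="kfqke" (len 5), cursors c1@1 c2@3 c3@4, authorship .....
After op 2 (insert('k')): buffer="kkfqkkke" (len 8), cursors c1@2 c2@5 c3@7, authorship .1..2.3.
After op 3 (delete): buffer="kfqke" (len 5), cursors c1@1 c2@3 c3@4, authorship .....
After op 4 (move_left): buffer="kfqke" (len 5), cursors c1@0 c2@2 c3@3, authorship .....
After op 5 (insert('p')): buffer="pkfpqpke" (len 8), cursors c1@1 c2@4 c3@6, authorship 1..2.3..
After op 6 (move_right): buffer="pkfpqpke" (len 8), cursors c1@2 c2@5 c3@7, authorship 1..2.3..
After op 7 (move_left): buffer="pkfpqpke" (len 8), cursors c1@1 c2@4 c3@6, authorship 1..2.3..
After op 8 (add_cursor(6)): buffer="pkfpqpke" (len 8), cursors c1@1 c2@4 c3@6 c4@6, authorship 1..2.3..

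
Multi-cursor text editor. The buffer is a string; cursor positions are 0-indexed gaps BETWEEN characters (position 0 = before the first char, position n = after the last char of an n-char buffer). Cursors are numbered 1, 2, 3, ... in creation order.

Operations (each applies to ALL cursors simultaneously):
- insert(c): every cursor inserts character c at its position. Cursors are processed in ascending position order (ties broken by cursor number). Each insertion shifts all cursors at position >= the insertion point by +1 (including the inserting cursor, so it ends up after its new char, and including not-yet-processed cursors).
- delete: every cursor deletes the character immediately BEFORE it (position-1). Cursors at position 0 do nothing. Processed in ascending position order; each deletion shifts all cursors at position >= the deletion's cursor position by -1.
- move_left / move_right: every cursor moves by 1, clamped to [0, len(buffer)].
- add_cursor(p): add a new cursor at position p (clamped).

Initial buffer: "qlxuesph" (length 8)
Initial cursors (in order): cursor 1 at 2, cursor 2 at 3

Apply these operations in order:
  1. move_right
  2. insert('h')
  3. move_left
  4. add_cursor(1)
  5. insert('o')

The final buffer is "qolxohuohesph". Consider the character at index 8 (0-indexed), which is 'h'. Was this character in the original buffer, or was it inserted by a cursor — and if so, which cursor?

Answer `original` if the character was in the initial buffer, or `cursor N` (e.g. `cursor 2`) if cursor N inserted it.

Answer: cursor 2

Derivation:
After op 1 (move_right): buffer="qlxuesph" (len 8), cursors c1@3 c2@4, authorship ........
After op 2 (insert('h')): buffer="qlxhuhesph" (len 10), cursors c1@4 c2@6, authorship ...1.2....
After op 3 (move_left): buffer="qlxhuhesph" (len 10), cursors c1@3 c2@5, authorship ...1.2....
After op 4 (add_cursor(1)): buffer="qlxhuhesph" (len 10), cursors c3@1 c1@3 c2@5, authorship ...1.2....
After op 5 (insert('o')): buffer="qolxohuohesph" (len 13), cursors c3@2 c1@5 c2@8, authorship .3..11.22....
Authorship (.=original, N=cursor N): . 3 . . 1 1 . 2 2 . . . .
Index 8: author = 2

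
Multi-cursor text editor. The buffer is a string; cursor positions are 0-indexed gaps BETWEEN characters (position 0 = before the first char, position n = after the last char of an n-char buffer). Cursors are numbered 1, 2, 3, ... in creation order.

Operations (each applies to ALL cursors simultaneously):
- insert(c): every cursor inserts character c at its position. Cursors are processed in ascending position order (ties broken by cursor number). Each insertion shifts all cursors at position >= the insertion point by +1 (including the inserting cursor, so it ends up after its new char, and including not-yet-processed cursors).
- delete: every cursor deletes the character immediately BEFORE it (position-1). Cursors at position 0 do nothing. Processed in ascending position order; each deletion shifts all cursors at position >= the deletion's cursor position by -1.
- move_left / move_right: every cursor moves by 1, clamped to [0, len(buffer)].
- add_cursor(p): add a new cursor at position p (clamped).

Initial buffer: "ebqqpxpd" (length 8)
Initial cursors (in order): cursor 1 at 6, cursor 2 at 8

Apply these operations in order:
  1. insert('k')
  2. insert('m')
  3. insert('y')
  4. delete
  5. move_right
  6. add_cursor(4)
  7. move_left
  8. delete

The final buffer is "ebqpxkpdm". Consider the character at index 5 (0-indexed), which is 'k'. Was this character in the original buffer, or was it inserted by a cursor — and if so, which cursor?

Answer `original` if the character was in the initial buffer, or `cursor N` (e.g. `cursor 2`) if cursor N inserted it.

After op 1 (insert('k')): buffer="ebqqpxkpdk" (len 10), cursors c1@7 c2@10, authorship ......1..2
After op 2 (insert('m')): buffer="ebqqpxkmpdkm" (len 12), cursors c1@8 c2@12, authorship ......11..22
After op 3 (insert('y')): buffer="ebqqpxkmypdkmy" (len 14), cursors c1@9 c2@14, authorship ......111..222
After op 4 (delete): buffer="ebqqpxkmpdkm" (len 12), cursors c1@8 c2@12, authorship ......11..22
After op 5 (move_right): buffer="ebqqpxkmpdkm" (len 12), cursors c1@9 c2@12, authorship ......11..22
After op 6 (add_cursor(4)): buffer="ebqqpxkmpdkm" (len 12), cursors c3@4 c1@9 c2@12, authorship ......11..22
After op 7 (move_left): buffer="ebqqpxkmpdkm" (len 12), cursors c3@3 c1@8 c2@11, authorship ......11..22
After op 8 (delete): buffer="ebqpxkpdm" (len 9), cursors c3@2 c1@6 c2@8, authorship .....1..2
Authorship (.=original, N=cursor N): . . . . . 1 . . 2
Index 5: author = 1

Answer: cursor 1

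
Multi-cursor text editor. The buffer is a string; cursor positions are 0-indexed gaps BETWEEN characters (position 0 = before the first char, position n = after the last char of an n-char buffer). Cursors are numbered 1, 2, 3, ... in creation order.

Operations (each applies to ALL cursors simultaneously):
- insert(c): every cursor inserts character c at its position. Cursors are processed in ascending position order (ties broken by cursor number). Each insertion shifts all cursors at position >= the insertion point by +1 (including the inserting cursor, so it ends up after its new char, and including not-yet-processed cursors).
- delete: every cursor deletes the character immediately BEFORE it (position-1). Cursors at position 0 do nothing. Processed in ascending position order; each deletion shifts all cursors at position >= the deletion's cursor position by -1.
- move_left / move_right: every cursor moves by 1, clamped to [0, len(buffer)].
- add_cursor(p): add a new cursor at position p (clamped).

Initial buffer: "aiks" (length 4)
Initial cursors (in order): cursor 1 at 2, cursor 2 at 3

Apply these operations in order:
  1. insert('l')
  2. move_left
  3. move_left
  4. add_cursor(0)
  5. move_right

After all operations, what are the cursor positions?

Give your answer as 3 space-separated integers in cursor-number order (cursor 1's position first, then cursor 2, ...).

After op 1 (insert('l')): buffer="ailkls" (len 6), cursors c1@3 c2@5, authorship ..1.2.
After op 2 (move_left): buffer="ailkls" (len 6), cursors c1@2 c2@4, authorship ..1.2.
After op 3 (move_left): buffer="ailkls" (len 6), cursors c1@1 c2@3, authorship ..1.2.
After op 4 (add_cursor(0)): buffer="ailkls" (len 6), cursors c3@0 c1@1 c2@3, authorship ..1.2.
After op 5 (move_right): buffer="ailkls" (len 6), cursors c3@1 c1@2 c2@4, authorship ..1.2.

Answer: 2 4 1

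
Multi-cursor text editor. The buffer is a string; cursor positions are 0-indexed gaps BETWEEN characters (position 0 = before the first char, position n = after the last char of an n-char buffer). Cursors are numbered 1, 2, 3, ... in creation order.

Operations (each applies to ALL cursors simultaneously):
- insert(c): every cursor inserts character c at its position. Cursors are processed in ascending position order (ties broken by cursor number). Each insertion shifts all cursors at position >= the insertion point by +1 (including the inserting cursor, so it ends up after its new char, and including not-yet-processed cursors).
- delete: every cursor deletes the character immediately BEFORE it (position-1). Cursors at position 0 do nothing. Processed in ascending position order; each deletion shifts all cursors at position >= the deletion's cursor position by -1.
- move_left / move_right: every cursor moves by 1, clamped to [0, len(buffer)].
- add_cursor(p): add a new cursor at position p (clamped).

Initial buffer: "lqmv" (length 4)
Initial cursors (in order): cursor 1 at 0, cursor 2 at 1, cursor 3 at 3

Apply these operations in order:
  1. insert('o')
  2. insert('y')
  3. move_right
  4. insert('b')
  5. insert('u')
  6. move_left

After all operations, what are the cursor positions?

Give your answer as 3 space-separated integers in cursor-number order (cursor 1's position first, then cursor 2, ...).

Answer: 4 9 15

Derivation:
After op 1 (insert('o')): buffer="oloqmov" (len 7), cursors c1@1 c2@3 c3@6, authorship 1.2..3.
After op 2 (insert('y')): buffer="oyloyqmoyv" (len 10), cursors c1@2 c2@5 c3@9, authorship 11.22..33.
After op 3 (move_right): buffer="oyloyqmoyv" (len 10), cursors c1@3 c2@6 c3@10, authorship 11.22..33.
After op 4 (insert('b')): buffer="oylboyqbmoyvb" (len 13), cursors c1@4 c2@8 c3@13, authorship 11.122.2.33.3
After op 5 (insert('u')): buffer="oylbuoyqbumoyvbu" (len 16), cursors c1@5 c2@10 c3@16, authorship 11.1122.22.33.33
After op 6 (move_left): buffer="oylbuoyqbumoyvbu" (len 16), cursors c1@4 c2@9 c3@15, authorship 11.1122.22.33.33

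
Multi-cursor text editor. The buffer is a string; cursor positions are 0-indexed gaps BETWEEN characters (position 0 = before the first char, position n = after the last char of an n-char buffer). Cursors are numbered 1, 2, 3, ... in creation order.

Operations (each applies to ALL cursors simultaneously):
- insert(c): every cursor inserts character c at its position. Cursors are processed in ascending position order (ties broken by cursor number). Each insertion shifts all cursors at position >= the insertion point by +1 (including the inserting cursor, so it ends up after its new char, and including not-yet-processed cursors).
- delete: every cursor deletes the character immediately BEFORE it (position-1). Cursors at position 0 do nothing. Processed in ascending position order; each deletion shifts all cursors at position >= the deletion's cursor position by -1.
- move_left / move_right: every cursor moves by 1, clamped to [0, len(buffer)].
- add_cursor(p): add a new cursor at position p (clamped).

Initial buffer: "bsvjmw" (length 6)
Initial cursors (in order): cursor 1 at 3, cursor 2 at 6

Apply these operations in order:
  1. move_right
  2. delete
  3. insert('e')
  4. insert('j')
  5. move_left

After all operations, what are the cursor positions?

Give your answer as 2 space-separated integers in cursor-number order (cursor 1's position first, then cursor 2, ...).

Answer: 4 7

Derivation:
After op 1 (move_right): buffer="bsvjmw" (len 6), cursors c1@4 c2@6, authorship ......
After op 2 (delete): buffer="bsvm" (len 4), cursors c1@3 c2@4, authorship ....
After op 3 (insert('e')): buffer="bsveme" (len 6), cursors c1@4 c2@6, authorship ...1.2
After op 4 (insert('j')): buffer="bsvejmej" (len 8), cursors c1@5 c2@8, authorship ...11.22
After op 5 (move_left): buffer="bsvejmej" (len 8), cursors c1@4 c2@7, authorship ...11.22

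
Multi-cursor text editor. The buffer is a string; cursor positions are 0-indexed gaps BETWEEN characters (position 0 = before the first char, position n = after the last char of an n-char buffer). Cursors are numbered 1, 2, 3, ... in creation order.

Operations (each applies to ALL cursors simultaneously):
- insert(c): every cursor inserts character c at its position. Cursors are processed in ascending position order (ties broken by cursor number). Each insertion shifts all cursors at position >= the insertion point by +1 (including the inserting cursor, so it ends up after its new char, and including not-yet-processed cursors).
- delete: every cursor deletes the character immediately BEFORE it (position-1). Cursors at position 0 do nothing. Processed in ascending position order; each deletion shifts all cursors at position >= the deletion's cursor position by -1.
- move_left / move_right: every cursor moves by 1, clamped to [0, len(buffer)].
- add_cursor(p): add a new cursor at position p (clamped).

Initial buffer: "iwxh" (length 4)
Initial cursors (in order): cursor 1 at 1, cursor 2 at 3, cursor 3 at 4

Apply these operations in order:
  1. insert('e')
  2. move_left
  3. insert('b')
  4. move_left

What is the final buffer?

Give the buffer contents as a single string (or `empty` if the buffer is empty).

Answer: ibewxbehbe

Derivation:
After op 1 (insert('e')): buffer="iewxehe" (len 7), cursors c1@2 c2@5 c3@7, authorship .1..2.3
After op 2 (move_left): buffer="iewxehe" (len 7), cursors c1@1 c2@4 c3@6, authorship .1..2.3
After op 3 (insert('b')): buffer="ibewxbehbe" (len 10), cursors c1@2 c2@6 c3@9, authorship .11..22.33
After op 4 (move_left): buffer="ibewxbehbe" (len 10), cursors c1@1 c2@5 c3@8, authorship .11..22.33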